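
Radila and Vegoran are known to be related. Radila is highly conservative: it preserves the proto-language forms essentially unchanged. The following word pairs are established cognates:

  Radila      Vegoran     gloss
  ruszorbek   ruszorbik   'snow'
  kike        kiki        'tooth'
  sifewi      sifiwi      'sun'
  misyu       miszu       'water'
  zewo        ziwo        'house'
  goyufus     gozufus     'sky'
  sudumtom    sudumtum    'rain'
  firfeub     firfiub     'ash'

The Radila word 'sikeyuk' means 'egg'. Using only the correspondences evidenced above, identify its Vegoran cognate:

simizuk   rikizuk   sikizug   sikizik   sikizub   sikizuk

ruszorbek ~ ruszorbik, sifewi ~ sifiwi — Radila e corresponds to Vegoran i after a consonant, before a consonant other than r, m, n, p, b, f, v.
goyufus ~ gozufus — Radila y corresponds to Vegoran z between vowels (before a back vowel).
Applying these to Radila 'sikeyuk':
  sikeyuk → sikiyuk   (e→i after a consonant, before a consonant other than r, m, n, p, b, f, v)
  sikiyuk → sikizuk   (y→z between vowels (before a back vowel))
So the Vegoran cognate is 'sikizuk'.

sikizuk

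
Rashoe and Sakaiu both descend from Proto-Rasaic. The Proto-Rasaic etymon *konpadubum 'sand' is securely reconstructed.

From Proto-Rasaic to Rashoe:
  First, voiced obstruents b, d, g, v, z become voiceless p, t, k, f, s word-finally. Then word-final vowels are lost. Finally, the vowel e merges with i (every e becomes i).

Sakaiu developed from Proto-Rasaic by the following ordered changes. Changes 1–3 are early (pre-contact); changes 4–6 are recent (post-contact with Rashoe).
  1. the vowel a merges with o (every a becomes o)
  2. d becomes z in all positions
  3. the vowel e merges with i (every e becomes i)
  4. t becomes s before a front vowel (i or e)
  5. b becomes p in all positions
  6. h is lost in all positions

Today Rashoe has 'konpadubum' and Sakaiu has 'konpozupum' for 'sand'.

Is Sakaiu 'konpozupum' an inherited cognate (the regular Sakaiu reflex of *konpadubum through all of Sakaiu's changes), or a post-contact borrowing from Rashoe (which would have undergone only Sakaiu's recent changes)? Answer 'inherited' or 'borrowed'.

inherited

If inherited, *konpadubum would pass through all of Sakaiu's changes:
Sakaiu: *konpadubum > konpodubum > konpozubum > konpozupum  (by vowel merger, unconditioned shift, unconditioned shift)
If borrowed from Rashoe 'konpadubum' after the early changes, it would undergo only the recent ones:
  rule 4 (palatalisation): no change (konpadubum)
  rule 5 (unconditioned shift): konpadubum → konpadupum
  rule 6 (h-loss): no change (konpadupum)
  ⇒ as a loan: konpadupum
Sakaiu 'konpozupum' matches the inherited outcome exactly, so it is an inherited cognate, not a loan.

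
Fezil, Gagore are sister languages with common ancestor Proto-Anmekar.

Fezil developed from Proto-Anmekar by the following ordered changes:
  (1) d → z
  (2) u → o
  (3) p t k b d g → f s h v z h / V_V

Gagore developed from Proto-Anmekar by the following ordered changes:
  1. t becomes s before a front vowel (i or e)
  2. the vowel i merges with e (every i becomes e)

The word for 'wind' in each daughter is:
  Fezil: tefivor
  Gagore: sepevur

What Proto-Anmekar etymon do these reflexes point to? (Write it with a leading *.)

*tepivur

Position 4: Fezil has i, Gagore has e. Fezil preserves i here (none of its changes turn any other segment into i), so the proto-segment is *i.
Position 1: Fezil has t, Gagore has s. Fezil preserves t here (none of its changes turn any other segment into t), so the proto-segment is *t.
This points to *tepivur. Verify forward in each daughter:
Fezil: start from *tepivur.
  rule 1: no change — tepivur
  rule 2 (vowel merger): tepivur → tepivor
  rule 3 (intervocalic lenition): tepivor → tefivor
  ⇒ Fezil tefivor
Gagore: start from *tepivur.
  rule 1 (palatalisation): tepivur → sepivur
  rule 2 (vowel merger): sepivur → sepevur
  ⇒ Gagore sepevur
*tepivur is the unique common source.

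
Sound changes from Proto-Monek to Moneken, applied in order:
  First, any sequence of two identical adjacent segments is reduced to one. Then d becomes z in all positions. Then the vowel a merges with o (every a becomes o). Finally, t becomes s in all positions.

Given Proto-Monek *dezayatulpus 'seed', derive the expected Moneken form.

zezoyosulpus

Moneken: *dezayatulpus
  dezayatulpus (rule 1 does not apply)
  dezayatulpus → zezayatulpus   [unconditioned shift]
  zezayatulpus → zezoyotulpus   [vowel merger]
  zezoyotulpus → zezoyosulpus   [unconditioned shift]
  giving Moneken zezoyosulpus.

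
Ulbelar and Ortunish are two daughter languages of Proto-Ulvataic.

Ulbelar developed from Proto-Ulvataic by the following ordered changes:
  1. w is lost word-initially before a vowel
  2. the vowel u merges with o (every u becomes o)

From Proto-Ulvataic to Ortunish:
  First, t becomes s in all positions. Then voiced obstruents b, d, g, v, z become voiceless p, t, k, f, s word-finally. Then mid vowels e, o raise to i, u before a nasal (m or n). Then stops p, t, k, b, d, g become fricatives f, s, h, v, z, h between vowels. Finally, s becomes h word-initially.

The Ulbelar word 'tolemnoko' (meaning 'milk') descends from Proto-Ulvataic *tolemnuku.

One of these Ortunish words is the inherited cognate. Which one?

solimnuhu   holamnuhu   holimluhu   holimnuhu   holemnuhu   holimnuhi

holimnuhu

Ortunish: *tolemnuku > solemnuku > solimnuku > solimnuhu > holimnuhu  (by unconditioned shift, pre-nasal raising, intervocalic lenition, debuccalisation)
The other candidates each miss or misapply at least one Ortunish change.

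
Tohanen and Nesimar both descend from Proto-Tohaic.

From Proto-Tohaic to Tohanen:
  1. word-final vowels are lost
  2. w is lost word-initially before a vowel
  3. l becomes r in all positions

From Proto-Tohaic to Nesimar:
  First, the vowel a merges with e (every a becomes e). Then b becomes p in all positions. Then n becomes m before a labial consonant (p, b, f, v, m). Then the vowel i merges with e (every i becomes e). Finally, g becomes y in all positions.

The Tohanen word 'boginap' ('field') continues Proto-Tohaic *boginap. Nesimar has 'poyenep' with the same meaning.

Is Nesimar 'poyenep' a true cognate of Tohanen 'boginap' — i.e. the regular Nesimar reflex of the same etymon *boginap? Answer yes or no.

Derive the expected Nesimar reflex of *boginap:
Nesimar: *boginap
  boginap → boginep   [vowel merger]
  boginep → poginep   [unconditioned shift]
  poginep (rule 3 does not apply)
  poginep → pogenep   [vowel merger]
  pogenep → poyenep   [unconditioned shift]
  giving Nesimar poyenep.
Nesimar 'poyenep' matches the regular reflex exactly, so the pair is cognate.

yes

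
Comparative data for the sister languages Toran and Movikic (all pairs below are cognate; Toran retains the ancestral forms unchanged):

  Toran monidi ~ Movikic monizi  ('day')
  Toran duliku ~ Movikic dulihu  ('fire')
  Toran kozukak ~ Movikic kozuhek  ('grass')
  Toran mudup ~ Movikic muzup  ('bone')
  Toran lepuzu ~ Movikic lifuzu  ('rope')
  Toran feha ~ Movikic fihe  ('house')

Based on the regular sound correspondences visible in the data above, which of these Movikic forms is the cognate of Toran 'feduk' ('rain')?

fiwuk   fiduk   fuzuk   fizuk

fizuk

feha ~ fihe — Toran e corresponds to Movikic i after a consonant, before a consonant other than r, m, n, p, b, f, v.
mudup ~ muzup — Toran d corresponds to Movikic z between vowels (before a back vowel).
Applying these to Toran 'feduk':
  feduk → fiduk   (e→i after a consonant, before a consonant other than r, m, n, p, b, f, v)
  fiduk → fizuk   (d→z between vowels (before a back vowel))
So the Movikic cognate is 'fizuk'.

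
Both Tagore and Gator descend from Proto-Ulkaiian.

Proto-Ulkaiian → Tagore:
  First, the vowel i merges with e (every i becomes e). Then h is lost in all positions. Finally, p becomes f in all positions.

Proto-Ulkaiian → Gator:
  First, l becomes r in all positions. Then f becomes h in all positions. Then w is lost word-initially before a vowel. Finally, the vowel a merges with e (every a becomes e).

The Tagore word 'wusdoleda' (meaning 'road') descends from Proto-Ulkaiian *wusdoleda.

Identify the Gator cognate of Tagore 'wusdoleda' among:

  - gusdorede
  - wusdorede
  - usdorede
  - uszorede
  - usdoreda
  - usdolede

usdorede

Gator: start from *wusdoleda.
  rule 1 (unconditioned shift): wusdoleda → wusdoreda
  rule 2: no change — wusdoreda
  rule 3 (glide loss): wusdoreda → usdoreda
  rule 4 (vowel merger): usdoreda → usdorede
  ⇒ Gator usdorede
Among the options, 'usdorede' alone shows every Gator change applied in order.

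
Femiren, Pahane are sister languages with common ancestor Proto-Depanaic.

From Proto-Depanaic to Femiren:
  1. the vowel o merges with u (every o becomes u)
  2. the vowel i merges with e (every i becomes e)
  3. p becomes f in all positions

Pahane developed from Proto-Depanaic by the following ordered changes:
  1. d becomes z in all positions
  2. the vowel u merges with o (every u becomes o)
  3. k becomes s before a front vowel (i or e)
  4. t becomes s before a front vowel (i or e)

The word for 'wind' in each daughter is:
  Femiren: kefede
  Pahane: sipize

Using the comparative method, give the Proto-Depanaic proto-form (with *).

Position 5: Femiren has d, Pahane has z. Femiren preserves d here (none of its changes turn any other segment into d), so the proto-segment is *d.
Position 1: Femiren has k, Pahane has s. Femiren preserves k here (none of its changes turn any other segment into k), so the proto-segment is *k.
Position 4: Femiren has e, Pahane has i. Pahane preserves i here (none of its changes turn any other segment into i), so the proto-segment is *i.
Verify the candidate proto-form against each daughter:
Femiren: start from *kipide.
  rule 1: no change — kipide
  rule 2 (vowel merger): kipide → kepede
  rule 3 (unconditioned shift): kepede → kefede
  ⇒ Femiren kefede
Pahane: *kipide
  kipide → kipize   [unconditioned shift]
  kipize (rule 2 does not apply)
  kipize → sipize   [palatalisation]
  sipize (rule 4 does not apply)
  giving Pahane sipize.
Only *kipide yields all of Femiren kefede, Pahane sipize.

*kipide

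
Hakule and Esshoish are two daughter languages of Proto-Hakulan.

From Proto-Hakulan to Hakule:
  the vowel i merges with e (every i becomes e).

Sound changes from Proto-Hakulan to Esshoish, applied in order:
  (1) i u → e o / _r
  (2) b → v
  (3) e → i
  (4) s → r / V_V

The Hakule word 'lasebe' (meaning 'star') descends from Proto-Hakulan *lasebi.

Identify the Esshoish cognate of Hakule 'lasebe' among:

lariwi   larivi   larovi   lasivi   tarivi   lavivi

larivi

Esshoish: *lasebi
  lasebi (rule 1 does not apply)
  lasebi → lasevi   [unconditioned shift]
  lasevi → lasivi   [vowel merger]
  lasivi → larivi   [rhotacism]
  giving Esshoish larivi.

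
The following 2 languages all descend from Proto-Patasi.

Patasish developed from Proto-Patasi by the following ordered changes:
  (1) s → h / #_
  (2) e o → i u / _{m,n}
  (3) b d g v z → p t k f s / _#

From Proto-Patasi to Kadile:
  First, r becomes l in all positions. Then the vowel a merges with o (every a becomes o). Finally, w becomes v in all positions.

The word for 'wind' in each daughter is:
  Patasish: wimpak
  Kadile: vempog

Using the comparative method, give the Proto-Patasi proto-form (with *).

*wempag

Position 1: Patasish has w, Kadile has v. Patasish preserves w here (none of its changes turn any other segment into w), so the proto-segment is *w.
Position 2: Patasish has i, Kadile has e. Kadile preserves e here (none of its changes turn any other segment into e), so the proto-segment is *e.
Continuing position by position gives *wempag; check it forward:
Patasish: *wempag
  wempag (rule 1 does not apply)
  wempag → wimpag   [pre-nasal raising]
  wimpag → wimpak   [final devoicing]
  giving Patasish wimpak.
Kadile: *wempag > wempog > vempog  (by vowel merger, unconditioned shift)
No other proto-form is consistent with every reflex, so the reconstruction is *wempag.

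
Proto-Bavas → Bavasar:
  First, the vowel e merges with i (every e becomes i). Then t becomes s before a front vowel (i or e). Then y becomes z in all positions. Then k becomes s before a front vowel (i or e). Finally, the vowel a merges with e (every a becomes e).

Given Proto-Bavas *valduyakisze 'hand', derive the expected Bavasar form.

Bavasar: *valduyakisze
  valduyakisze → valduyakiszi   [vowel merger]
  valduyakiszi (rule 2 does not apply)
  valduyakiszi → valduzakiszi   [unconditioned shift]
  valduzakiszi → valduzasiszi   [palatalisation]
  valduzasiszi → velduzesiszi   [vowel merger]
  giving Bavasar velduzesiszi.

velduzesiszi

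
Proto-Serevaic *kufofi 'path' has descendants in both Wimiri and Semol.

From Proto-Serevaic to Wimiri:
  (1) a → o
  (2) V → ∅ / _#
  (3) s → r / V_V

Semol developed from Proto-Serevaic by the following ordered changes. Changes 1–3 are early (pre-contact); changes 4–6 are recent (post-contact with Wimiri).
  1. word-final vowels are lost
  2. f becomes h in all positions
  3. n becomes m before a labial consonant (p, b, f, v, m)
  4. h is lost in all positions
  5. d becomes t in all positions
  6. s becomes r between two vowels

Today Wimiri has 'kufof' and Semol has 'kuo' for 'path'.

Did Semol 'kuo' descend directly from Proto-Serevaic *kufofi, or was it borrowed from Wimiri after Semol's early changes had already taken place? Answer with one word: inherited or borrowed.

inherited

If inherited, *kufofi would pass through all of Semol's changes:
Semol: *kufofi > kufof > kuhoh > kuo  (by apocope, unconditioned shift, h-loss)
If borrowed from Wimiri 'kufof' after the early changes, it would undergo only the recent ones:
  rule 4 (h-loss): no change (kufof)
  rule 5 (unconditioned shift): no change (kufof)
  rule 6 (rhotacism): no change (kufof)
  ⇒ as a loan: kufof
Semol 'kuo' matches the inherited outcome exactly, so it is an inherited cognate, not a loan.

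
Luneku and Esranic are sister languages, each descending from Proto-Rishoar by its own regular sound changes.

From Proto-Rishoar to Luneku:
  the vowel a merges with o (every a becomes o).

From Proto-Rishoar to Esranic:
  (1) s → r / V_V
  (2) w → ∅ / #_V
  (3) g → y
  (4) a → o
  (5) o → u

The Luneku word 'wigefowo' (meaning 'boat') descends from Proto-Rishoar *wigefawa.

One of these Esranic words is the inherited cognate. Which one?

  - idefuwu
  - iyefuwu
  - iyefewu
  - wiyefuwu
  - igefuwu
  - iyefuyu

Esranic: *wigefawa > igefawa > iyefawa > iyefowo > iyefuwu  (by glide loss, unconditioned shift, vowel merger, vowel merger)
Among the options, 'iyefuwu' alone shows every Esranic change applied in order.

iyefuwu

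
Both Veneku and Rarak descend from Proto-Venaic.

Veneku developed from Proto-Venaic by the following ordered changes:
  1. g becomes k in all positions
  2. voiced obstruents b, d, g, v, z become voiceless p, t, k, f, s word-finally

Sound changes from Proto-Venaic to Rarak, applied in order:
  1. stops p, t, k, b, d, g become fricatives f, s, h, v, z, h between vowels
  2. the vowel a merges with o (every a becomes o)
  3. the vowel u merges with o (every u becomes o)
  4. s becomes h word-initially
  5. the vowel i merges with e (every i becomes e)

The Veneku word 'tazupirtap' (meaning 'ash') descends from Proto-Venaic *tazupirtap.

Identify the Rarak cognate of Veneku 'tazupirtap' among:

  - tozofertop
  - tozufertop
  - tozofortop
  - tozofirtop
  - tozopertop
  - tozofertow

tozofertop

Rarak: *tazupirtap > tazufirtap > tozufirtop > tozofirtop > tozofertop  (by intervocalic lenition, vowel merger, vowel merger, vowel merger)
Among the options, 'tozofertop' alone shows every Rarak change applied in order.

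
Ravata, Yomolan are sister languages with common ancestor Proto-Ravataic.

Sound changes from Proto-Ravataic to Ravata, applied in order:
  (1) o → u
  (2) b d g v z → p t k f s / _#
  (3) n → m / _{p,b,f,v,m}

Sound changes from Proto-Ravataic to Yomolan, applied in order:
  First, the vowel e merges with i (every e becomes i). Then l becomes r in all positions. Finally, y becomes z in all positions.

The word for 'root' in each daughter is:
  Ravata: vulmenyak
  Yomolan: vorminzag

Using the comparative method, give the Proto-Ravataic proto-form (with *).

Position 5: Ravata has e, Yomolan has i. Ravata preserves e here (none of its changes turn any other segment into e), so the proto-segment is *e.
Position 7: Ravata has y, Yomolan has z. Ravata preserves y here (none of its changes turn any other segment into y), so the proto-segment is *y.
Position 3: Ravata has l, Yomolan has r. Ravata preserves l here (none of its changes turn any other segment into l), so the proto-segment is *l.
Continuing position by position gives *volmenyag; check it forward:
Ravata: *volmenyag > vulmenyag > vulmenyak  (by vowel merger, final devoicing)
Yomolan: *volmenyag
  volmenyag → volminyag   [vowel merger]
  volminyag → vorminyag   [unconditioned shift]
  vorminyag → vorminzag   [unconditioned shift]
  giving Yomolan vorminzag.
Only *volmenyag yields all of Ravata vulmenyak, Yomolan vorminzag.

*volmenyag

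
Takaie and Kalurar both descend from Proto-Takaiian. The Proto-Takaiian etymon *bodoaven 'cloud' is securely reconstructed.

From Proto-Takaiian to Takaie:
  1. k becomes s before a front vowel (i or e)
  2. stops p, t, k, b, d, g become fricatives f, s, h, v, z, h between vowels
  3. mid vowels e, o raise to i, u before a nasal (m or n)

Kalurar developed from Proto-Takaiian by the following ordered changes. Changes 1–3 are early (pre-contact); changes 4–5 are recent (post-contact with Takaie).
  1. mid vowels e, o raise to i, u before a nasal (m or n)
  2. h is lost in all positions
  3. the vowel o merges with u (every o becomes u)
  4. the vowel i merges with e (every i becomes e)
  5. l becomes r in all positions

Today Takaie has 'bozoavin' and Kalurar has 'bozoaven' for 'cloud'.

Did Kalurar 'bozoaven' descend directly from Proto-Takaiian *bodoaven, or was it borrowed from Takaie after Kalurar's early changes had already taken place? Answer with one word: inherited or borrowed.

borrowed

If inherited, *bodoaven would pass through all of Kalurar's changes:
Kalurar: start from *bodoaven.
  rule 1 (pre-nasal raising): bodoaven → bodoavin
  rule 2: no change — bodoavin
  rule 3 (vowel merger): bodoavin → buduavin
  rule 4 (vowel merger): buduavin → buduaven
  rule 5: no change — buduaven
  ⇒ Kalurar buduaven
If borrowed from Takaie 'bozoavin' after the early changes, it would undergo only the recent ones:
  rule 4 (vowel merger): bozoavin → bozoaven
  rule 5 (unconditioned shift): no change (bozoaven)
  ⇒ as a loan: bozoaven
Kalurar 'bozoaven' matches the loan outcome 'bozoaven', not the inherited 'buduaven' — it skipped the early Kalurar changes, so it was borrowed from Takaie.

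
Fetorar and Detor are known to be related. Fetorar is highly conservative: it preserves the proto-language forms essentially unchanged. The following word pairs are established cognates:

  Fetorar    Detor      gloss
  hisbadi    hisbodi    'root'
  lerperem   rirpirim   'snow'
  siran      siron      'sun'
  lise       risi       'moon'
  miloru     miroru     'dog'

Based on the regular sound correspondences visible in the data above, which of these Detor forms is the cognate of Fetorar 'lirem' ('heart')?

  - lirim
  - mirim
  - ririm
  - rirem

lise ~ risi — Fetorar l corresponds to Detor r word-initially before a front vowel.
lerperem ~ rirpirim — Fetorar e corresponds to Detor i after a consonant, before a nasal.
Applying these to Fetorar 'lirem':
  lirem → rirem   (l→r word-initially before a front vowel)
  rirem → ririm   (e→i after a consonant, before a nasal)
So the Detor cognate is 'ririm'.

ririm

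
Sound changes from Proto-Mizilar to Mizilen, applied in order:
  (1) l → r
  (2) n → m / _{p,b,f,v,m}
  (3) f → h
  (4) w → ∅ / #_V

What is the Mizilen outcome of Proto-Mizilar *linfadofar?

Mizilen: *linfadofar
  linfadofar → rinfadofar   [unconditioned shift]
  rinfadofar → rimfadofar   [nasal place assimilation]
  rimfadofar → rimhadohar   [unconditioned shift]
  rimhadohar (rule 4 does not apply)
  giving Mizilen rimhadohar.

rimhadohar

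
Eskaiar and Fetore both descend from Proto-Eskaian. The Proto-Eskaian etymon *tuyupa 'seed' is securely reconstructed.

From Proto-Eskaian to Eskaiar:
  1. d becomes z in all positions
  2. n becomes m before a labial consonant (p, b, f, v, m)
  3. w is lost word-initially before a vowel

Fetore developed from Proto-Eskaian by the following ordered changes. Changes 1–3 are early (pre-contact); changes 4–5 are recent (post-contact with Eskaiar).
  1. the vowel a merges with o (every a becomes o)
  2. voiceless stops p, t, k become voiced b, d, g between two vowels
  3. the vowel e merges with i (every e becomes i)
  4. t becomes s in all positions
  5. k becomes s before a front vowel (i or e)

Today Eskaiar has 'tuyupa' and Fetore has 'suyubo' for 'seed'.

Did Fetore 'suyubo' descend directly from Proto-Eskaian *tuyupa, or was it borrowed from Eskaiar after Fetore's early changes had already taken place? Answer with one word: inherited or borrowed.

inherited

If inherited, *tuyupa would pass through all of Fetore's changes:
Fetore: *tuyupa > tuyupo > tuyubo > suyubo  (by vowel merger, intervocalic voicing, unconditioned shift)
If borrowed from Eskaiar 'tuyupa' after the early changes, it would undergo only the recent ones:
  rule 4 (unconditioned shift): tuyupa → suyupa
  rule 5 (palatalisation): no change (suyupa)
  ⇒ as a loan: suyupa
Fetore 'suyubo' matches the inherited outcome exactly, so it is an inherited cognate, not a loan.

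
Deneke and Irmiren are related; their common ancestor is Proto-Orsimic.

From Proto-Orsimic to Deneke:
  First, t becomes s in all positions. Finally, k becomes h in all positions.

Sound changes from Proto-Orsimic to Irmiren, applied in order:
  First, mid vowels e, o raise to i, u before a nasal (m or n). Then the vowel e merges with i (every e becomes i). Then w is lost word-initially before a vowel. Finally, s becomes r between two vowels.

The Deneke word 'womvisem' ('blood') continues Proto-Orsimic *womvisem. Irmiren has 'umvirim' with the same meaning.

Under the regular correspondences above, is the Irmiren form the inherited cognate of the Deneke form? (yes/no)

Derive the expected Irmiren reflex of *womvisem:
Irmiren: *womvisem
  womvisem → wumvisim   [pre-nasal raising]
  wumvisim (rule 2 does not apply)
  wumvisim → umvisim   [glide loss]
  umvisim → umvirim   [rhotacism]
  giving Irmiren umvirim.
Irmiren 'umvirim' matches the regular reflex exactly, so the pair is cognate.

yes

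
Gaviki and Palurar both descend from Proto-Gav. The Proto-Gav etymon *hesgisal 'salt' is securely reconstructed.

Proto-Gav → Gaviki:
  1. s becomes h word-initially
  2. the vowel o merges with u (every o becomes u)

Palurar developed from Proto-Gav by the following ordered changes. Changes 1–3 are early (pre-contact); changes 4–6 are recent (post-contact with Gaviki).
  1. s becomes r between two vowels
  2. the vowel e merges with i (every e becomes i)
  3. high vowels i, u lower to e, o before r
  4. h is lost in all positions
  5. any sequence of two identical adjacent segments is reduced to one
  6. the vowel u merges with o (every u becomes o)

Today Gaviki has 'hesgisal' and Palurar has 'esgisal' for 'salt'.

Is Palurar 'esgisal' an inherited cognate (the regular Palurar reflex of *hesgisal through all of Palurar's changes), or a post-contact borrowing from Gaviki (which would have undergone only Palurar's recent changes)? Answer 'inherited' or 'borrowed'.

borrowed

If inherited, *hesgisal would pass through all of Palurar's changes:
Palurar: *hesgisal > hesgiral > hisgiral > hisgeral > isgeral  (by rhotacism, vowel merger, pre-rhotic lowering, h-loss)
If borrowed from Gaviki 'hesgisal' after the early changes, it would undergo only the recent ones:
  rule 4 (h-loss): hesgisal → esgisal
  rule 5 (degemination): no change (esgisal)
  rule 6 (vowel merger): no change (esgisal)
  ⇒ as a loan: esgisal
Palurar 'esgisal' matches the loan outcome 'esgisal', not the inherited 'isgeral' — it skipped the early Palurar changes, so it was borrowed from Gaviki.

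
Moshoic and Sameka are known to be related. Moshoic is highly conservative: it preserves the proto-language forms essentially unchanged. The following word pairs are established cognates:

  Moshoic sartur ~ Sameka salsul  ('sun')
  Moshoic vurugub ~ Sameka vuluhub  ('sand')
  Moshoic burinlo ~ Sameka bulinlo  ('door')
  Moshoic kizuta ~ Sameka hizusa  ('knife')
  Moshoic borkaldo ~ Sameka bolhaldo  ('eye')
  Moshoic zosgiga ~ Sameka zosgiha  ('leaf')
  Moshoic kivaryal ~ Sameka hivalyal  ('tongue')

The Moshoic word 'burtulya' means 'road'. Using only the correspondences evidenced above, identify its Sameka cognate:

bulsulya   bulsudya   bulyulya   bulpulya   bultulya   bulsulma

sartur ~ salsul, borkaldo ~ bolhaldo — Moshoic r corresponds to Sameka l after a vowel, before a consonant other than r, m, n, p, b, f, v.
sartur ~ salsul — Moshoic t corresponds to Sameka s after a consonant, before a back vowel.
Applying these to Moshoic 'burtulya':
  burtulya → bultulya   (r→l after a vowel, before a consonant other than r, m, n, p, b, f, v)
  bultulya → bulsulya   (t→s after a consonant, before a back vowel)
So the Sameka cognate is 'bulsulya'.

bulsulya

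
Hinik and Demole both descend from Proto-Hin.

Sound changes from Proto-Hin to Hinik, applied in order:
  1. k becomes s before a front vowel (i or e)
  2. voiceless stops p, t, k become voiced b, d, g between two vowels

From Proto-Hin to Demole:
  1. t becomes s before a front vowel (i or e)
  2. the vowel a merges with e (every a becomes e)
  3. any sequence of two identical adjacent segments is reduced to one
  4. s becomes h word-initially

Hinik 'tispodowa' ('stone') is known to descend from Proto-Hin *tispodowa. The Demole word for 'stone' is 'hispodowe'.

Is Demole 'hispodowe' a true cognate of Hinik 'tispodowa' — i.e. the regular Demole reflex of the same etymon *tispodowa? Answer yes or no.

yes

Derive the expected Demole reflex of *tispodowa:
Demole: *tispodowa
  tispodowa → sispodowa   [palatalisation]
  sispodowa → sispodowe   [vowel merger]
  sispodowe (rule 3 does not apply)
  sispodowe → hispodowe   [debuccalisation]
  giving Demole hispodowe.
Demole 'hispodowe' matches the regular reflex exactly, so the pair is cognate.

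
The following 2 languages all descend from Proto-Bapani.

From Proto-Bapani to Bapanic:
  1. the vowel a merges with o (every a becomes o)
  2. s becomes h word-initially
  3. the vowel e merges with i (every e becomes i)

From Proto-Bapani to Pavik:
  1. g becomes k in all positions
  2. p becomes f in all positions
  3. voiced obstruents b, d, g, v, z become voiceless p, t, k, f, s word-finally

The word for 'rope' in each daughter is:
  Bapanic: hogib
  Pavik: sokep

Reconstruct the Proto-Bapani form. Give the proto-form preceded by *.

*sogeb

Position 4: Bapanic has i, Pavik has e. Pavik preserves e here (none of its changes turn any other segment into e), so the proto-segment is *e.
Position 5: Bapanic has b, Pavik has p. Bapanic preserves b here (none of its changes turn any other segment into b), so the proto-segment is *b.
Position 1: Bapanic has h, Pavik has s. Taking the neighbouring segments as reconstructed: Bapanic h could go back to *s or *h; Pavik s can only go back to *s — the one source consistent with every daughter is *s.
Continuing position by position gives *sogeb; check it forward:
Bapanic: *sogeb
  sogeb (rule 1 does not apply)
  sogeb → hogeb   [debuccalisation]
  hogeb → hogib   [vowel merger]
  giving Bapanic hogib.
Pavik: *sogeb
  sogeb → sokeb   [unconditioned shift]
  sokeb (rule 2 does not apply)
  sokeb → sokep   [final devoicing]
  giving Pavik sokep.
*sogeb is the unique common source.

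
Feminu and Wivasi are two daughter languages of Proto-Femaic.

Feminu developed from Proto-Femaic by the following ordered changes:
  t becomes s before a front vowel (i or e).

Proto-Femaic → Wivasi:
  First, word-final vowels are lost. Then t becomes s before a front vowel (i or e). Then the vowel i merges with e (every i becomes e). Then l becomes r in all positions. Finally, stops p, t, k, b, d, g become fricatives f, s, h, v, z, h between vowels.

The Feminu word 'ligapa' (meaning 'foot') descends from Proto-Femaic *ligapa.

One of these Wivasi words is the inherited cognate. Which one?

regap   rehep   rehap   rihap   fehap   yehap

rehap

Wivasi: *ligapa > ligap > legap > regap > rehap  (by apocope, vowel merger, unconditioned shift, intervocalic lenition)
The other candidates each miss or misapply at least one Wivasi change.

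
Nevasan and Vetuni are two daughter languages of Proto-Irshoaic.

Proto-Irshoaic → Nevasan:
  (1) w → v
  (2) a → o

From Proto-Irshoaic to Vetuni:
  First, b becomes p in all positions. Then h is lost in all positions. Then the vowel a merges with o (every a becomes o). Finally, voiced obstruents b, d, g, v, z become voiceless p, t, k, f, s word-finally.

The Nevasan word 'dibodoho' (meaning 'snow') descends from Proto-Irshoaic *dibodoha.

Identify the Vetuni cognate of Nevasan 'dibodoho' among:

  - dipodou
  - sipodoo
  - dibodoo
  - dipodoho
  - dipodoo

dipodoo

Vetuni: start from *dibodoha.
  rule 1 (unconditioned shift): dibodoha → dipodoha
  rule 2 (h-loss): dipodoha → dipodoa
  rule 3 (vowel merger): dipodoa → dipodoo
  rule 4: no change — dipodoo
  ⇒ Vetuni dipodoo
Among the options, 'dipodoo' alone shows every Vetuni change applied in order.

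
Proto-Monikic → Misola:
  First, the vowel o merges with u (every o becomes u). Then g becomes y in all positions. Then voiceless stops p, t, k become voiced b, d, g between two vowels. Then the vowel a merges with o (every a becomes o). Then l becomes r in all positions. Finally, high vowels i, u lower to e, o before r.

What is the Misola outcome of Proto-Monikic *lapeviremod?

Misola: start from *lapeviremod.
  rule 1 (vowel merger): lapeviremod → lapeviremud
  rule 2: no change — lapeviremud
  rule 3 (intervocalic voicing): lapeviremud → labeviremud
  rule 4 (vowel merger): labeviremud → lobeviremud
  rule 5 (unconditioned shift): lobeviremud → robeviremud
  rule 6 (pre-rhotic lowering): robeviremud → robeveremud
  ⇒ Misola robeveremud

robeveremud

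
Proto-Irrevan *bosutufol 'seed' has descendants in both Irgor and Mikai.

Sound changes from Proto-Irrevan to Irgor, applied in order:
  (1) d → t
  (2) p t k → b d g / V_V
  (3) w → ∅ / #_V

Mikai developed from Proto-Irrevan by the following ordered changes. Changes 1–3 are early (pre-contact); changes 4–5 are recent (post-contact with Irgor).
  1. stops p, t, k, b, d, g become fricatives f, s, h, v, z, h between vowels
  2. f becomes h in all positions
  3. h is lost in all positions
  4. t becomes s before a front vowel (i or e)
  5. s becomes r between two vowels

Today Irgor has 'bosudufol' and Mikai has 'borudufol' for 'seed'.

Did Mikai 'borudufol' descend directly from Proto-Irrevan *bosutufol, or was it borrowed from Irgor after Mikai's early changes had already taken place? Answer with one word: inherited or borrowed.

borrowed

If inherited, *bosutufol would pass through all of Mikai's changes:
Mikai: *bosutufol > bosusufol > bosusuhol > bosusuol > boruruol  (by intervocalic lenition, unconditioned shift, h-loss, rhotacism)
If borrowed from Irgor 'bosudufol' after the early changes, it would undergo only the recent ones:
  rule 4 (palatalisation): no change (bosudufol)
  rule 5 (rhotacism): bosudufol → borudufol
  ⇒ as a loan: borudufol
Mikai 'borudufol' matches the loan outcome 'borudufol', not the inherited 'boruruol' — it skipped the early Mikai changes, so it was borrowed from Irgor.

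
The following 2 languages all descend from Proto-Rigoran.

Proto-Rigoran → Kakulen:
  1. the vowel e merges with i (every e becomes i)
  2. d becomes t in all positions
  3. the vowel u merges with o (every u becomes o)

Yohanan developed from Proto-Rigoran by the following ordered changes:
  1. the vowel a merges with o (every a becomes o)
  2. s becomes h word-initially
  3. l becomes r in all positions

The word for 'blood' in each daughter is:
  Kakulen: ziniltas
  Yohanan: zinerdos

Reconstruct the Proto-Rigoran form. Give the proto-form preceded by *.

*zineldas

Position 6: Kakulen has t, Yohanan has d. Yohanan preserves d here (none of its changes turn any other segment into d), so the proto-segment is *d.
Position 7: Kakulen has a, Yohanan has o. Kakulen preserves a here (none of its changes turn any other segment into a), so the proto-segment is *a.
Position 5: Kakulen has l, Yohanan has r. Kakulen preserves l here (none of its changes turn any other segment into l), so the proto-segment is *l.
Verify the candidate proto-form against each daughter:
Kakulen: start from *zineldas.
  rule 1 (vowel merger): zineldas → zinildas
  rule 2 (unconditioned shift): zinildas → ziniltas
  rule 3: no change — ziniltas
  ⇒ Kakulen ziniltas
Yohanan: *zineldas > zineldos > zinerdos  (by vowel merger, unconditioned shift)
Only *zineldas yields all of Kakulen ziniltas, Yohanan zinerdos.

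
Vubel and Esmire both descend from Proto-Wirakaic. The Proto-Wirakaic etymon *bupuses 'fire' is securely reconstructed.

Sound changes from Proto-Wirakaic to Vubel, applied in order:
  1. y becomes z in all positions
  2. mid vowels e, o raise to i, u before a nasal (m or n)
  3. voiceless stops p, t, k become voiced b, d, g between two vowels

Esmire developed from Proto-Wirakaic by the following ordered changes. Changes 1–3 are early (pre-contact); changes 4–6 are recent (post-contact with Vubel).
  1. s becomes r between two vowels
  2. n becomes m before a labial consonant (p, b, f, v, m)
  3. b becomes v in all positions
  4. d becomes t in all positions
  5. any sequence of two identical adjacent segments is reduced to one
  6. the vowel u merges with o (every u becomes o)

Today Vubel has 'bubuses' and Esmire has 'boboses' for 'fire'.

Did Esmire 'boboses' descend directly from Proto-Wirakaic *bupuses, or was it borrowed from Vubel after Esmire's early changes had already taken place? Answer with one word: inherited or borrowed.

borrowed

If inherited, *bupuses would pass through all of Esmire's changes:
Esmire: *bupuses
  bupuses → bupures   [rhotacism]
  bupures (rule 2 does not apply)
  bupures → vupures   [unconditioned shift]
  vupures (rule 4 does not apply)
  vupures (rule 5 does not apply)
  vupures → vopores   [vowel merger]
  giving Esmire vopores.
If borrowed from Vubel 'bubuses' after the early changes, it would undergo only the recent ones:
  rule 4 (unconditioned shift): no change (bubuses)
  rule 5 (degemination): no change (bubuses)
  rule 6 (vowel merger): bubuses → boboses
  ⇒ as a loan: boboses
Esmire 'boboses' matches the loan outcome 'boboses', not the inherited 'vopores' — it skipped the early Esmire changes, so it was borrowed from Vubel.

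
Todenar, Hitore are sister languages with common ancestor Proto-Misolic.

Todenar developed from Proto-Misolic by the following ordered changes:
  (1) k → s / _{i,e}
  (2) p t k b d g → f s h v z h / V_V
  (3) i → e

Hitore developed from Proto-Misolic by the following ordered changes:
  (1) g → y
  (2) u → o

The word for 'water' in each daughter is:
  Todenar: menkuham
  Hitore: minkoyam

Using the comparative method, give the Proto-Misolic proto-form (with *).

Position 5: Todenar has u, Hitore has o. Todenar preserves u here (none of its changes turn any other segment into u), so the proto-segment is *u.
Position 2: Todenar has e, Hitore has i. Hitore preserves i here (none of its changes turn any other segment into i), so the proto-segment is *i.
Position 6: Todenar has h, Hitore has y. Taking the neighbouring segments as reconstructed: Todenar h could go back to *k or *g or *h; Hitore y could go back to *g or *y — the one source consistent with every daughter is *g.
This points to *minkugam. Verify forward in each daughter:
Todenar: start from *minkugam.
  rule 1: no change — minkugam
  rule 2 (intervocalic lenition): minkugam → minkuham
  rule 3 (vowel merger): minkuham → menkuham
  ⇒ Todenar menkuham
Hitore: *minkugam
  minkugam → minkuyam   [unconditioned shift]
  minkuyam → minkoyam   [vowel merger]
  giving Hitore minkoyam.
No other proto-form is consistent with every reflex, so the reconstruction is *minkugam.

*minkugam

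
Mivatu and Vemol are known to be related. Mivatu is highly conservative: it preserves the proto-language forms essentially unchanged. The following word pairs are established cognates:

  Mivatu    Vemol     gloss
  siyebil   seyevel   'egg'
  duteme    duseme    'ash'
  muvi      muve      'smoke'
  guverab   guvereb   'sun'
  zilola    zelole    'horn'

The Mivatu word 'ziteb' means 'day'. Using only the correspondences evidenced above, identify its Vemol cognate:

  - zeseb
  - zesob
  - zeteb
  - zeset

zeseb

siyebil ~ seyevel, zilola ~ zelole — Mivatu i corresponds to Vemol e after a consonant, before a consonant other than r, m, n, p, b, f, v.
duteme ~ duseme — Mivatu t corresponds to Vemol s between vowels (before a front vowel).
Applying these to Mivatu 'ziteb':
  ziteb → zeteb   (i→e after a consonant, before a consonant other than r, m, n, p, b, f, v)
  zeteb → zeseb   (t→s between vowels (before a front vowel))
So the Vemol cognate is 'zeseb'.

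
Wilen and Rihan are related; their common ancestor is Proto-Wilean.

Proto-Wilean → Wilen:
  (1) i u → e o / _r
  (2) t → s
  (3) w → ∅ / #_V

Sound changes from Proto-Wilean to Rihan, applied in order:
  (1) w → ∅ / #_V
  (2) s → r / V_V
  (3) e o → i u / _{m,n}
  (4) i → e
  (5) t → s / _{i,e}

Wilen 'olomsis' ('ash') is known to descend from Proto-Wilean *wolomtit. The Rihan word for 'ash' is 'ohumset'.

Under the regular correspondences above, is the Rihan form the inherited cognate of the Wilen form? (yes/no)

Derive the expected Rihan reflex of *wolomtit:
Rihan: *wolomtit
  wolomtit → olomtit   [glide loss]
  olomtit (rule 2 does not apply)
  olomtit → olumtit   [pre-nasal raising]
  olumtit → olumtet   [vowel merger]
  olumtet → olumset   [palatalisation]
  giving Rihan olumset.
The regular Rihan reflex would be 'olumset', but the attested form is 'ohumset'. The correspondence is irregular, so they are not cognates (the Rihan form has a different source).

no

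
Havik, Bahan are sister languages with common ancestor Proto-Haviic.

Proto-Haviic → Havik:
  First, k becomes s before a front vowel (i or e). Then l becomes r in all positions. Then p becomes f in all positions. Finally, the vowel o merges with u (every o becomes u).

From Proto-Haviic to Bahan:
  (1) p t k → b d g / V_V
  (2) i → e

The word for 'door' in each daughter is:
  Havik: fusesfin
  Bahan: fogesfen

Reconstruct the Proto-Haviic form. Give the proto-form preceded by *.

*fokesfin

Position 3: Havik has s, Bahan has g. Taking the neighbouring segments as reconstructed: Havik s could go back to *k or *s; Bahan g could go back to *k or *g — the one source consistent with every daughter is *k.
Position 2: Havik has u, Bahan has o. Bahan preserves o here (none of its changes turn any other segment into o), so the proto-segment is *o.
Position 7: Havik has i, Bahan has e. Havik preserves i here (none of its changes turn any other segment into i), so the proto-segment is *i.
The remaining positions agree across the daughters. Check the candidate against every language:
Havik: start from *fokesfin.
  rule 1 (palatalisation): fokesfin → fosesfin
  rule 2: no change — fosesfin
  rule 3: no change — fosesfin
  rule 4 (vowel merger): fosesfin → fusesfin
  ⇒ Havik fusesfin
Bahan: *fokesfin > fogesfin > fogesfen  (by intervocalic voicing, vowel merger)
No other proto-form is consistent with every reflex, so the reconstruction is *fokesfin.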